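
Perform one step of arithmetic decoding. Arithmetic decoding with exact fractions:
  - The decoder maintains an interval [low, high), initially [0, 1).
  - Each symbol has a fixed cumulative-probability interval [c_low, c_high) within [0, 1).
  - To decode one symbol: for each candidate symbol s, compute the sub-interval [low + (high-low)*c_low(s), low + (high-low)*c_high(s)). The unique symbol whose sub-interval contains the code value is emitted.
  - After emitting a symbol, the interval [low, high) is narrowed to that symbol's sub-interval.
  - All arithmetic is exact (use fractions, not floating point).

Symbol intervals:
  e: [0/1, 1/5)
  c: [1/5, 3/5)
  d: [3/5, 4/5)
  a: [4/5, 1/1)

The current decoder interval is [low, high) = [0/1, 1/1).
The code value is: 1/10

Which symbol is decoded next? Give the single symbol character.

Interval width = high − low = 1/1 − 0/1 = 1/1
Scaled code = (code − low) / width = (1/10 − 0/1) / 1/1 = 1/10
  e: [0/1, 1/5) ← scaled code falls here ✓
  c: [1/5, 3/5) 
  d: [3/5, 4/5) 
  a: [4/5, 1/1) 

Answer: e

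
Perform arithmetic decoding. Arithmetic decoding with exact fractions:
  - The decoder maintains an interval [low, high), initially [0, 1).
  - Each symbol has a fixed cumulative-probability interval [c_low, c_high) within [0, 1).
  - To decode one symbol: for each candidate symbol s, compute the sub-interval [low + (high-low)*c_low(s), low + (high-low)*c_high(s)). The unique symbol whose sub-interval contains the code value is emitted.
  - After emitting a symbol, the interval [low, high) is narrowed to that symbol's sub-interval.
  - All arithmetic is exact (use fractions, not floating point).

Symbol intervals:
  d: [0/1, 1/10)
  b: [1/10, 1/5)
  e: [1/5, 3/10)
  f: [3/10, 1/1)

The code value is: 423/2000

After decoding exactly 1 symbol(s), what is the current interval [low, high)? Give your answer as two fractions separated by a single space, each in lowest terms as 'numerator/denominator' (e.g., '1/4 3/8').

Step 1: interval [0/1, 1/1), width = 1/1 - 0/1 = 1/1
  'd': [0/1 + 1/1*0/1, 0/1 + 1/1*1/10) = [0/1, 1/10)
  'b': [0/1 + 1/1*1/10, 0/1 + 1/1*1/5) = [1/10, 1/5)
  'e': [0/1 + 1/1*1/5, 0/1 + 1/1*3/10) = [1/5, 3/10) <- contains code 423/2000
  'f': [0/1 + 1/1*3/10, 0/1 + 1/1*1/1) = [3/10, 1/1)
  emit 'e', narrow to [1/5, 3/10)

Answer: 1/5 3/10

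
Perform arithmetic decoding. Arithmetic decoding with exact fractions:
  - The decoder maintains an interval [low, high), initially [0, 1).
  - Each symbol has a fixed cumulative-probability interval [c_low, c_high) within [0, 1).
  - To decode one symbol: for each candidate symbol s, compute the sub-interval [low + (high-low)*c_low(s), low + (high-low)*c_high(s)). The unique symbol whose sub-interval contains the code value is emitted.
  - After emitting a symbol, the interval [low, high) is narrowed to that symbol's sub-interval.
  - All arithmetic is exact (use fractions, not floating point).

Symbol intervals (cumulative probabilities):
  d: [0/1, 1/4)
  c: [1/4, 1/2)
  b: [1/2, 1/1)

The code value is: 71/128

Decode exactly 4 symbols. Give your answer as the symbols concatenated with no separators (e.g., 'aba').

Step 1: interval [0/1, 1/1), width = 1/1 - 0/1 = 1/1
  'd': [0/1 + 1/1*0/1, 0/1 + 1/1*1/4) = [0/1, 1/4)
  'c': [0/1 + 1/1*1/4, 0/1 + 1/1*1/2) = [1/4, 1/2)
  'b': [0/1 + 1/1*1/2, 0/1 + 1/1*1/1) = [1/2, 1/1) <- contains code 71/128
  emit 'b', narrow to [1/2, 1/1)
Step 2: interval [1/2, 1/1), width = 1/1 - 1/2 = 1/2
  'd': [1/2 + 1/2*0/1, 1/2 + 1/2*1/4) = [1/2, 5/8) <- contains code 71/128
  'c': [1/2 + 1/2*1/4, 1/2 + 1/2*1/2) = [5/8, 3/4)
  'b': [1/2 + 1/2*1/2, 1/2 + 1/2*1/1) = [3/4, 1/1)
  emit 'd', narrow to [1/2, 5/8)
Step 3: interval [1/2, 5/8), width = 5/8 - 1/2 = 1/8
  'd': [1/2 + 1/8*0/1, 1/2 + 1/8*1/4) = [1/2, 17/32)
  'c': [1/2 + 1/8*1/4, 1/2 + 1/8*1/2) = [17/32, 9/16) <- contains code 71/128
  'b': [1/2 + 1/8*1/2, 1/2 + 1/8*1/1) = [9/16, 5/8)
  emit 'c', narrow to [17/32, 9/16)
Step 4: interval [17/32, 9/16), width = 9/16 - 17/32 = 1/32
  'd': [17/32 + 1/32*0/1, 17/32 + 1/32*1/4) = [17/32, 69/128)
  'c': [17/32 + 1/32*1/4, 17/32 + 1/32*1/2) = [69/128, 35/64)
  'b': [17/32 + 1/32*1/2, 17/32 + 1/32*1/1) = [35/64, 9/16) <- contains code 71/128
  emit 'b', narrow to [35/64, 9/16)

Answer: bdcb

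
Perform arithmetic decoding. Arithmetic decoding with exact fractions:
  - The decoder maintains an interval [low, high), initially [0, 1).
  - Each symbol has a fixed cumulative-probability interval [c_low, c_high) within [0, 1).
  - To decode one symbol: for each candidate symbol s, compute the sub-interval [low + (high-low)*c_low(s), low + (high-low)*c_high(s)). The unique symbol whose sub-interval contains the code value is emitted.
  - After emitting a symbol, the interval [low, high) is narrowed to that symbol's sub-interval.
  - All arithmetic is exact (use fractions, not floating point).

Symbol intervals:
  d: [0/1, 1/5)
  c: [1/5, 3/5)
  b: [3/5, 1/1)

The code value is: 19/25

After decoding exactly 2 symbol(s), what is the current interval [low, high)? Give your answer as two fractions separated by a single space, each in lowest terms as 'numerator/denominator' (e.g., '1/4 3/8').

Answer: 17/25 21/25

Derivation:
Step 1: interval [0/1, 1/1), width = 1/1 - 0/1 = 1/1
  'd': [0/1 + 1/1*0/1, 0/1 + 1/1*1/5) = [0/1, 1/5)
  'c': [0/1 + 1/1*1/5, 0/1 + 1/1*3/5) = [1/5, 3/5)
  'b': [0/1 + 1/1*3/5, 0/1 + 1/1*1/1) = [3/5, 1/1) <- contains code 19/25
  emit 'b', narrow to [3/5, 1/1)
Step 2: interval [3/5, 1/1), width = 1/1 - 3/5 = 2/5
  'd': [3/5 + 2/5*0/1, 3/5 + 2/5*1/5) = [3/5, 17/25)
  'c': [3/5 + 2/5*1/5, 3/5 + 2/5*3/5) = [17/25, 21/25) <- contains code 19/25
  'b': [3/5 + 2/5*3/5, 3/5 + 2/5*1/1) = [21/25, 1/1)
  emit 'c', narrow to [17/25, 21/25)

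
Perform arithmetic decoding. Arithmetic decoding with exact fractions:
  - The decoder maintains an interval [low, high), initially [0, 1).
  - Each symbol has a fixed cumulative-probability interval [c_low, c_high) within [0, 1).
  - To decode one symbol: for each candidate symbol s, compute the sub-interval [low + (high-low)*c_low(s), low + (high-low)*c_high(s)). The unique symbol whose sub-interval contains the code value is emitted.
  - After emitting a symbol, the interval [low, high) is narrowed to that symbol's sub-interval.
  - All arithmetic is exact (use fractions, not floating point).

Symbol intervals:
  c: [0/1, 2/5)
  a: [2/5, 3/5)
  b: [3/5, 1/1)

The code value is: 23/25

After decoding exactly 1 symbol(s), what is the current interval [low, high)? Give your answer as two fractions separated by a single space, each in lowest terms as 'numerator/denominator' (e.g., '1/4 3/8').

Step 1: interval [0/1, 1/1), width = 1/1 - 0/1 = 1/1
  'c': [0/1 + 1/1*0/1, 0/1 + 1/1*2/5) = [0/1, 2/5)
  'a': [0/1 + 1/1*2/5, 0/1 + 1/1*3/5) = [2/5, 3/5)
  'b': [0/1 + 1/1*3/5, 0/1 + 1/1*1/1) = [3/5, 1/1) <- contains code 23/25
  emit 'b', narrow to [3/5, 1/1)

Answer: 3/5 1/1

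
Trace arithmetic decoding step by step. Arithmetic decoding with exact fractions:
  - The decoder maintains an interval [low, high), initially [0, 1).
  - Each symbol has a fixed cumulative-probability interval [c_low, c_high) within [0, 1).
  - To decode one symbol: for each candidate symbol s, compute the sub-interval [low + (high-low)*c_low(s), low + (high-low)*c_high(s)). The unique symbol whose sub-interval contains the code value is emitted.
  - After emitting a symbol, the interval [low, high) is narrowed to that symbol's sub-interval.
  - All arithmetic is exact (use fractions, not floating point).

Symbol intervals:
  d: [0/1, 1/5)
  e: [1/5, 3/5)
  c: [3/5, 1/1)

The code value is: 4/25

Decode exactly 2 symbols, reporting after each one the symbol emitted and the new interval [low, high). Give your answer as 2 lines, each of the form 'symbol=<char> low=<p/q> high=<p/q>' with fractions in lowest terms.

Step 1: interval [0/1, 1/1), width = 1/1 - 0/1 = 1/1
  'd': [0/1 + 1/1*0/1, 0/1 + 1/1*1/5) = [0/1, 1/5) <- contains code 4/25
  'e': [0/1 + 1/1*1/5, 0/1 + 1/1*3/5) = [1/5, 3/5)
  'c': [0/1 + 1/1*3/5, 0/1 + 1/1*1/1) = [3/5, 1/1)
  emit 'd', narrow to [0/1, 1/5)
Step 2: interval [0/1, 1/5), width = 1/5 - 0/1 = 1/5
  'd': [0/1 + 1/5*0/1, 0/1 + 1/5*1/5) = [0/1, 1/25)
  'e': [0/1 + 1/5*1/5, 0/1 + 1/5*3/5) = [1/25, 3/25)
  'c': [0/1 + 1/5*3/5, 0/1 + 1/5*1/1) = [3/25, 1/5) <- contains code 4/25
  emit 'c', narrow to [3/25, 1/5)

Answer: symbol=d low=0/1 high=1/5
symbol=c low=3/25 high=1/5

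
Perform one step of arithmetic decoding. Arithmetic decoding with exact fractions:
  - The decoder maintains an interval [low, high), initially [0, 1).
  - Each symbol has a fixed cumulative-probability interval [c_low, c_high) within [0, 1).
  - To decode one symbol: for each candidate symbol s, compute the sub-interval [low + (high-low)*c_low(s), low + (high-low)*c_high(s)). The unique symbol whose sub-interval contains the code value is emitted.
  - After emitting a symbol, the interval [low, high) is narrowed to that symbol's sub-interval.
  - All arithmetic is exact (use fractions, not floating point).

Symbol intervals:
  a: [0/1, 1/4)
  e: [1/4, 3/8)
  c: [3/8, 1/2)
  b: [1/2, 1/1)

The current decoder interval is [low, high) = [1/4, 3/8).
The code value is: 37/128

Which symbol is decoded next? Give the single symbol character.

Interval width = high − low = 3/8 − 1/4 = 1/8
Scaled code = (code − low) / width = (37/128 − 1/4) / 1/8 = 5/16
  a: [0/1, 1/4) 
  e: [1/4, 3/8) ← scaled code falls here ✓
  c: [3/8, 1/2) 
  b: [1/2, 1/1) 

Answer: e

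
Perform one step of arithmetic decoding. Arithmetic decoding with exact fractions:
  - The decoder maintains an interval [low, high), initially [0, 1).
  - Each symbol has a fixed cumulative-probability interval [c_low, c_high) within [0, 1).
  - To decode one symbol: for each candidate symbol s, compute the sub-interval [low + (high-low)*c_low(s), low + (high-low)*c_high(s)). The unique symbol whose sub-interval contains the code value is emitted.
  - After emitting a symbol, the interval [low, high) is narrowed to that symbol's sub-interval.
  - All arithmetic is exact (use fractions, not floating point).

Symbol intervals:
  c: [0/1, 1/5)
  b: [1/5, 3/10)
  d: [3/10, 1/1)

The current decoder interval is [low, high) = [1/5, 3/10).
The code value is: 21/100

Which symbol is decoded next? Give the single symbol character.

Interval width = high − low = 3/10 − 1/5 = 1/10
Scaled code = (code − low) / width = (21/100 − 1/5) / 1/10 = 1/10
  c: [0/1, 1/5) ← scaled code falls here ✓
  b: [1/5, 3/10) 
  d: [3/10, 1/1) 

Answer: c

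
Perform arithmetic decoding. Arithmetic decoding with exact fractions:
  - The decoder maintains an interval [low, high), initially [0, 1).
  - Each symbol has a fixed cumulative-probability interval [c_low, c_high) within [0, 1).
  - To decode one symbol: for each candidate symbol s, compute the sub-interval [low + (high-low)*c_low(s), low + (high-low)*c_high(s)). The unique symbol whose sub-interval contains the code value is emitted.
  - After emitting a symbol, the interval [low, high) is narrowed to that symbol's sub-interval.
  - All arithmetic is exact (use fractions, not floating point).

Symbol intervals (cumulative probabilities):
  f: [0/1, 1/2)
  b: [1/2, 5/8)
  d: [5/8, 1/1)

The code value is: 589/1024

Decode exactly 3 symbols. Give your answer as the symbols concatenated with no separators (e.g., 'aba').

Answer: bbd

Derivation:
Step 1: interval [0/1, 1/1), width = 1/1 - 0/1 = 1/1
  'f': [0/1 + 1/1*0/1, 0/1 + 1/1*1/2) = [0/1, 1/2)
  'b': [0/1 + 1/1*1/2, 0/1 + 1/1*5/8) = [1/2, 5/8) <- contains code 589/1024
  'd': [0/1 + 1/1*5/8, 0/1 + 1/1*1/1) = [5/8, 1/1)
  emit 'b', narrow to [1/2, 5/8)
Step 2: interval [1/2, 5/8), width = 5/8 - 1/2 = 1/8
  'f': [1/2 + 1/8*0/1, 1/2 + 1/8*1/2) = [1/2, 9/16)
  'b': [1/2 + 1/8*1/2, 1/2 + 1/8*5/8) = [9/16, 37/64) <- contains code 589/1024
  'd': [1/2 + 1/8*5/8, 1/2 + 1/8*1/1) = [37/64, 5/8)
  emit 'b', narrow to [9/16, 37/64)
Step 3: interval [9/16, 37/64), width = 37/64 - 9/16 = 1/64
  'f': [9/16 + 1/64*0/1, 9/16 + 1/64*1/2) = [9/16, 73/128)
  'b': [9/16 + 1/64*1/2, 9/16 + 1/64*5/8) = [73/128, 293/512)
  'd': [9/16 + 1/64*5/8, 9/16 + 1/64*1/1) = [293/512, 37/64) <- contains code 589/1024
  emit 'd', narrow to [293/512, 37/64)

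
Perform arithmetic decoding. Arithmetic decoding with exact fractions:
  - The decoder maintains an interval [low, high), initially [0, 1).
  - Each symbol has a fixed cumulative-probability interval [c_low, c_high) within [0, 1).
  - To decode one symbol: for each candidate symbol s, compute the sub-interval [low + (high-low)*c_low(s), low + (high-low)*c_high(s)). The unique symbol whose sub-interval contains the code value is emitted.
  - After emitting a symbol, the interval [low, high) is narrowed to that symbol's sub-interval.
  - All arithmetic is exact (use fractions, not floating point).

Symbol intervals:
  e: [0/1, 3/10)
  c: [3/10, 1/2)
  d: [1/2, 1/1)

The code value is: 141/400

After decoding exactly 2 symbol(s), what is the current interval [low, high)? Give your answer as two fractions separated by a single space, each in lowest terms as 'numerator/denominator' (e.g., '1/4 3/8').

Answer: 3/10 9/25

Derivation:
Step 1: interval [0/1, 1/1), width = 1/1 - 0/1 = 1/1
  'e': [0/1 + 1/1*0/1, 0/1 + 1/1*3/10) = [0/1, 3/10)
  'c': [0/1 + 1/1*3/10, 0/1 + 1/1*1/2) = [3/10, 1/2) <- contains code 141/400
  'd': [0/1 + 1/1*1/2, 0/1 + 1/1*1/1) = [1/2, 1/1)
  emit 'c', narrow to [3/10, 1/2)
Step 2: interval [3/10, 1/2), width = 1/2 - 3/10 = 1/5
  'e': [3/10 + 1/5*0/1, 3/10 + 1/5*3/10) = [3/10, 9/25) <- contains code 141/400
  'c': [3/10 + 1/5*3/10, 3/10 + 1/5*1/2) = [9/25, 2/5)
  'd': [3/10 + 1/5*1/2, 3/10 + 1/5*1/1) = [2/5, 1/2)
  emit 'e', narrow to [3/10, 9/25)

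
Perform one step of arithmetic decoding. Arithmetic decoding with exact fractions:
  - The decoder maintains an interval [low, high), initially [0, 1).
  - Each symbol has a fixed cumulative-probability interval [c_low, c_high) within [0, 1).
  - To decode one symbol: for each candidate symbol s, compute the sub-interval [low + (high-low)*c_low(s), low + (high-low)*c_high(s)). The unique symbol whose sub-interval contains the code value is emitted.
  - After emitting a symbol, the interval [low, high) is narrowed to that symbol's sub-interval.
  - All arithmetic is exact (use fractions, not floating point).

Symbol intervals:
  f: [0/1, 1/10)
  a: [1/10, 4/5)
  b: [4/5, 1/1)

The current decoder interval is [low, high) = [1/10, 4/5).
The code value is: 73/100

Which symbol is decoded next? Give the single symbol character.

Interval width = high − low = 4/5 − 1/10 = 7/10
Scaled code = (code − low) / width = (73/100 − 1/10) / 7/10 = 9/10
  f: [0/1, 1/10) 
  a: [1/10, 4/5) 
  b: [4/5, 1/1) ← scaled code falls here ✓

Answer: b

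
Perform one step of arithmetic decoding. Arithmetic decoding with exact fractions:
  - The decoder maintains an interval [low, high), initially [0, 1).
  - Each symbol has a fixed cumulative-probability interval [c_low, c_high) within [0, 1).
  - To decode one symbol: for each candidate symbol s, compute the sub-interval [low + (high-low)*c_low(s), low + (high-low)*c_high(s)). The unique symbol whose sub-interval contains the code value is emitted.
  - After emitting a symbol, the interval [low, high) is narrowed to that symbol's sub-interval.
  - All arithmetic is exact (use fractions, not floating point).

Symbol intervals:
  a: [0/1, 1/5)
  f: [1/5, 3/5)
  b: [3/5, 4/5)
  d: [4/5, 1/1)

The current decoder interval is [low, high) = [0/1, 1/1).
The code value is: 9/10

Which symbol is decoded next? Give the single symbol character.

Interval width = high − low = 1/1 − 0/1 = 1/1
Scaled code = (code − low) / width = (9/10 − 0/1) / 1/1 = 9/10
  a: [0/1, 1/5) 
  f: [1/5, 3/5) 
  b: [3/5, 4/5) 
  d: [4/5, 1/1) ← scaled code falls here ✓

Answer: d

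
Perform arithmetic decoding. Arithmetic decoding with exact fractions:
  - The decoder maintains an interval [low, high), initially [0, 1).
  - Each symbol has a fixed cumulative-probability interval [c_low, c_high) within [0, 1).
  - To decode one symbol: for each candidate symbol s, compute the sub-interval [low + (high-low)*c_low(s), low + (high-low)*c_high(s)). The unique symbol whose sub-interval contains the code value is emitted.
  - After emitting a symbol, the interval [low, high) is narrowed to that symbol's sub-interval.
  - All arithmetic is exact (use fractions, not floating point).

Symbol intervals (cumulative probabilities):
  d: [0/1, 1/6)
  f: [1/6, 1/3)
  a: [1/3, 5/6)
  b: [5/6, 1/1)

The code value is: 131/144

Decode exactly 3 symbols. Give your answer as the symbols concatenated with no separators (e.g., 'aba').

Step 1: interval [0/1, 1/1), width = 1/1 - 0/1 = 1/1
  'd': [0/1 + 1/1*0/1, 0/1 + 1/1*1/6) = [0/1, 1/6)
  'f': [0/1 + 1/1*1/6, 0/1 + 1/1*1/3) = [1/6, 1/3)
  'a': [0/1 + 1/1*1/3, 0/1 + 1/1*5/6) = [1/3, 5/6)
  'b': [0/1 + 1/1*5/6, 0/1 + 1/1*1/1) = [5/6, 1/1) <- contains code 131/144
  emit 'b', narrow to [5/6, 1/1)
Step 2: interval [5/6, 1/1), width = 1/1 - 5/6 = 1/6
  'd': [5/6 + 1/6*0/1, 5/6 + 1/6*1/6) = [5/6, 31/36)
  'f': [5/6 + 1/6*1/6, 5/6 + 1/6*1/3) = [31/36, 8/9)
  'a': [5/6 + 1/6*1/3, 5/6 + 1/6*5/6) = [8/9, 35/36) <- contains code 131/144
  'b': [5/6 + 1/6*5/6, 5/6 + 1/6*1/1) = [35/36, 1/1)
  emit 'a', narrow to [8/9, 35/36)
Step 3: interval [8/9, 35/36), width = 35/36 - 8/9 = 1/12
  'd': [8/9 + 1/12*0/1, 8/9 + 1/12*1/6) = [8/9, 65/72)
  'f': [8/9 + 1/12*1/6, 8/9 + 1/12*1/3) = [65/72, 11/12) <- contains code 131/144
  'a': [8/9 + 1/12*1/3, 8/9 + 1/12*5/6) = [11/12, 23/24)
  'b': [8/9 + 1/12*5/6, 8/9 + 1/12*1/1) = [23/24, 35/36)
  emit 'f', narrow to [65/72, 11/12)

Answer: baf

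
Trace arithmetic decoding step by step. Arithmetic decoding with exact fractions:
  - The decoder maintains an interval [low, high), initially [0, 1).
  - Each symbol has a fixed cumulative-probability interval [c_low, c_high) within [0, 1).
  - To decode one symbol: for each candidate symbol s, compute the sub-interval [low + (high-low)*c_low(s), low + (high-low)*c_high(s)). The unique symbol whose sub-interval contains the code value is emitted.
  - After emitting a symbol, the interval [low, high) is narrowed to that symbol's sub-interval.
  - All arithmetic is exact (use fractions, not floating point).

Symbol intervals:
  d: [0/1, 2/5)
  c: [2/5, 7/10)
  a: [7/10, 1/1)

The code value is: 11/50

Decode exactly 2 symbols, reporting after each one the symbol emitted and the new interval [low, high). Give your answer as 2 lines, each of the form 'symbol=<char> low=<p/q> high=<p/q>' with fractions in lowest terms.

Step 1: interval [0/1, 1/1), width = 1/1 - 0/1 = 1/1
  'd': [0/1 + 1/1*0/1, 0/1 + 1/1*2/5) = [0/1, 2/5) <- contains code 11/50
  'c': [0/1 + 1/1*2/5, 0/1 + 1/1*7/10) = [2/5, 7/10)
  'a': [0/1 + 1/1*7/10, 0/1 + 1/1*1/1) = [7/10, 1/1)
  emit 'd', narrow to [0/1, 2/5)
Step 2: interval [0/1, 2/5), width = 2/5 - 0/1 = 2/5
  'd': [0/1 + 2/5*0/1, 0/1 + 2/5*2/5) = [0/1, 4/25)
  'c': [0/1 + 2/5*2/5, 0/1 + 2/5*7/10) = [4/25, 7/25) <- contains code 11/50
  'a': [0/1 + 2/5*7/10, 0/1 + 2/5*1/1) = [7/25, 2/5)
  emit 'c', narrow to [4/25, 7/25)

Answer: symbol=d low=0/1 high=2/5
symbol=c low=4/25 high=7/25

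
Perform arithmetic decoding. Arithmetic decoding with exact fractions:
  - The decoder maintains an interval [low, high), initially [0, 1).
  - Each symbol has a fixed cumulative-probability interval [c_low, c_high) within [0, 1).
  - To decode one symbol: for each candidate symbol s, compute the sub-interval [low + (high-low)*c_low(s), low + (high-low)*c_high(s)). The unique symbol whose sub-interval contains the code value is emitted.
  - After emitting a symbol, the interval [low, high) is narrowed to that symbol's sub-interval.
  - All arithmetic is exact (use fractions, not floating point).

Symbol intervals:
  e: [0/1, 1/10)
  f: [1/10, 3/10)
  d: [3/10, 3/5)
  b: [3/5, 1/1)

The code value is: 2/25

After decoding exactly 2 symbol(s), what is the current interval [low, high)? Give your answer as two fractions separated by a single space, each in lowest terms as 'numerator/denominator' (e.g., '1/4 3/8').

Answer: 3/50 1/10

Derivation:
Step 1: interval [0/1, 1/1), width = 1/1 - 0/1 = 1/1
  'e': [0/1 + 1/1*0/1, 0/1 + 1/1*1/10) = [0/1, 1/10) <- contains code 2/25
  'f': [0/1 + 1/1*1/10, 0/1 + 1/1*3/10) = [1/10, 3/10)
  'd': [0/1 + 1/1*3/10, 0/1 + 1/1*3/5) = [3/10, 3/5)
  'b': [0/1 + 1/1*3/5, 0/1 + 1/1*1/1) = [3/5, 1/1)
  emit 'e', narrow to [0/1, 1/10)
Step 2: interval [0/1, 1/10), width = 1/10 - 0/1 = 1/10
  'e': [0/1 + 1/10*0/1, 0/1 + 1/10*1/10) = [0/1, 1/100)
  'f': [0/1 + 1/10*1/10, 0/1 + 1/10*3/10) = [1/100, 3/100)
  'd': [0/1 + 1/10*3/10, 0/1 + 1/10*3/5) = [3/100, 3/50)
  'b': [0/1 + 1/10*3/5, 0/1 + 1/10*1/1) = [3/50, 1/10) <- contains code 2/25
  emit 'b', narrow to [3/50, 1/10)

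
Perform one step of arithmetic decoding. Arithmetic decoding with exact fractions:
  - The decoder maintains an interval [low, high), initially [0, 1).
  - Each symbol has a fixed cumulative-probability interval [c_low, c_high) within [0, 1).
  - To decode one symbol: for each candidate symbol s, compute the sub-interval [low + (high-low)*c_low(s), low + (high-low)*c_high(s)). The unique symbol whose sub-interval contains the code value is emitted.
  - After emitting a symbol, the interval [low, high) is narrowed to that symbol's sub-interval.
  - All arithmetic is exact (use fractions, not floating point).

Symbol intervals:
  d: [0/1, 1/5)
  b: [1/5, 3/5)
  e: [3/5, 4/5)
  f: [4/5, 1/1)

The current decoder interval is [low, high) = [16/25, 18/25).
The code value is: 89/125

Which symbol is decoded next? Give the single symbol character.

Answer: f

Derivation:
Interval width = high − low = 18/25 − 16/25 = 2/25
Scaled code = (code − low) / width = (89/125 − 16/25) / 2/25 = 9/10
  d: [0/1, 1/5) 
  b: [1/5, 3/5) 
  e: [3/5, 4/5) 
  f: [4/5, 1/1) ← scaled code falls here ✓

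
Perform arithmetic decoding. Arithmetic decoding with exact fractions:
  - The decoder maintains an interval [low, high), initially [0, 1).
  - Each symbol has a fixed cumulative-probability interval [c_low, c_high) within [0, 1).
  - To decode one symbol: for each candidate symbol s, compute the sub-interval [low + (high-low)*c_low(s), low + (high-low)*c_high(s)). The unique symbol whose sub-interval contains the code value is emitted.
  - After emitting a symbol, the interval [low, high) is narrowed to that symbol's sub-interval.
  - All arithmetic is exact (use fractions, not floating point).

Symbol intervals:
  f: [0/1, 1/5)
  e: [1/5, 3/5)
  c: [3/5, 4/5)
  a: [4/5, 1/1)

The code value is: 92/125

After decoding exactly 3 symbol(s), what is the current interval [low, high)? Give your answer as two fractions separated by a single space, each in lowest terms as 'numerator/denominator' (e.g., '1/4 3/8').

Answer: 91/125 93/125

Derivation:
Step 1: interval [0/1, 1/1), width = 1/1 - 0/1 = 1/1
  'f': [0/1 + 1/1*0/1, 0/1 + 1/1*1/5) = [0/1, 1/5)
  'e': [0/1 + 1/1*1/5, 0/1 + 1/1*3/5) = [1/5, 3/5)
  'c': [0/1 + 1/1*3/5, 0/1 + 1/1*4/5) = [3/5, 4/5) <- contains code 92/125
  'a': [0/1 + 1/1*4/5, 0/1 + 1/1*1/1) = [4/5, 1/1)
  emit 'c', narrow to [3/5, 4/5)
Step 2: interval [3/5, 4/5), width = 4/5 - 3/5 = 1/5
  'f': [3/5 + 1/5*0/1, 3/5 + 1/5*1/5) = [3/5, 16/25)
  'e': [3/5 + 1/5*1/5, 3/5 + 1/5*3/5) = [16/25, 18/25)
  'c': [3/5 + 1/5*3/5, 3/5 + 1/5*4/5) = [18/25, 19/25) <- contains code 92/125
  'a': [3/5 + 1/5*4/5, 3/5 + 1/5*1/1) = [19/25, 4/5)
  emit 'c', narrow to [18/25, 19/25)
Step 3: interval [18/25, 19/25), width = 19/25 - 18/25 = 1/25
  'f': [18/25 + 1/25*0/1, 18/25 + 1/25*1/5) = [18/25, 91/125)
  'e': [18/25 + 1/25*1/5, 18/25 + 1/25*3/5) = [91/125, 93/125) <- contains code 92/125
  'c': [18/25 + 1/25*3/5, 18/25 + 1/25*4/5) = [93/125, 94/125)
  'a': [18/25 + 1/25*4/5, 18/25 + 1/25*1/1) = [94/125, 19/25)
  emit 'e', narrow to [91/125, 93/125)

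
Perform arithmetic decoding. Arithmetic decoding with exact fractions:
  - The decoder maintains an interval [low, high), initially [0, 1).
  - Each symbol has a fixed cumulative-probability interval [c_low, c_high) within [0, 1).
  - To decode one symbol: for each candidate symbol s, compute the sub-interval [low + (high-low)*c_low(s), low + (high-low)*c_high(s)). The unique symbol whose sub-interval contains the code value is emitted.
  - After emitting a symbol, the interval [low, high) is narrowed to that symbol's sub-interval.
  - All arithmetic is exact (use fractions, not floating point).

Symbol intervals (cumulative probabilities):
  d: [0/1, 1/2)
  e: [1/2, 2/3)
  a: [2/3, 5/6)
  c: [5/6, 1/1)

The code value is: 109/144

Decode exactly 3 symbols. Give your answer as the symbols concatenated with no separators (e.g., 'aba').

Answer: aed

Derivation:
Step 1: interval [0/1, 1/1), width = 1/1 - 0/1 = 1/1
  'd': [0/1 + 1/1*0/1, 0/1 + 1/1*1/2) = [0/1, 1/2)
  'e': [0/1 + 1/1*1/2, 0/1 + 1/1*2/3) = [1/2, 2/3)
  'a': [0/1 + 1/1*2/3, 0/1 + 1/1*5/6) = [2/3, 5/6) <- contains code 109/144
  'c': [0/1 + 1/1*5/6, 0/1 + 1/1*1/1) = [5/6, 1/1)
  emit 'a', narrow to [2/3, 5/6)
Step 2: interval [2/3, 5/6), width = 5/6 - 2/3 = 1/6
  'd': [2/3 + 1/6*0/1, 2/3 + 1/6*1/2) = [2/3, 3/4)
  'e': [2/3 + 1/6*1/2, 2/3 + 1/6*2/3) = [3/4, 7/9) <- contains code 109/144
  'a': [2/3 + 1/6*2/3, 2/3 + 1/6*5/6) = [7/9, 29/36)
  'c': [2/3 + 1/6*5/6, 2/3 + 1/6*1/1) = [29/36, 5/6)
  emit 'e', narrow to [3/4, 7/9)
Step 3: interval [3/4, 7/9), width = 7/9 - 3/4 = 1/36
  'd': [3/4 + 1/36*0/1, 3/4 + 1/36*1/2) = [3/4, 55/72) <- contains code 109/144
  'e': [3/4 + 1/36*1/2, 3/4 + 1/36*2/3) = [55/72, 83/108)
  'a': [3/4 + 1/36*2/3, 3/4 + 1/36*5/6) = [83/108, 167/216)
  'c': [3/4 + 1/36*5/6, 3/4 + 1/36*1/1) = [167/216, 7/9)
  emit 'd', narrow to [3/4, 55/72)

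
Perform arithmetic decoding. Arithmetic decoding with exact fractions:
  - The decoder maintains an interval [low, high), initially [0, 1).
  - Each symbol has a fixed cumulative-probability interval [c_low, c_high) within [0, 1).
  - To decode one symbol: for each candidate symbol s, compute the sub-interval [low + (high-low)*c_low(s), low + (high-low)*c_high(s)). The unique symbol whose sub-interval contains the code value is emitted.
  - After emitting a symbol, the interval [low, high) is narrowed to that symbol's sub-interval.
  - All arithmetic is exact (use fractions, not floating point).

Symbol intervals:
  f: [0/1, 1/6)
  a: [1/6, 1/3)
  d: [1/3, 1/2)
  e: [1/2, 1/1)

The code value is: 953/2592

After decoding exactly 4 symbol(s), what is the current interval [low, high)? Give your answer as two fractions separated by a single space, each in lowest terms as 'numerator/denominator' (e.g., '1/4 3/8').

Answer: 119/324 53/144

Derivation:
Step 1: interval [0/1, 1/1), width = 1/1 - 0/1 = 1/1
  'f': [0/1 + 1/1*0/1, 0/1 + 1/1*1/6) = [0/1, 1/6)
  'a': [0/1 + 1/1*1/6, 0/1 + 1/1*1/3) = [1/6, 1/3)
  'd': [0/1 + 1/1*1/3, 0/1 + 1/1*1/2) = [1/3, 1/2) <- contains code 953/2592
  'e': [0/1 + 1/1*1/2, 0/1 + 1/1*1/1) = [1/2, 1/1)
  emit 'd', narrow to [1/3, 1/2)
Step 2: interval [1/3, 1/2), width = 1/2 - 1/3 = 1/6
  'f': [1/3 + 1/6*0/1, 1/3 + 1/6*1/6) = [1/3, 13/36)
  'a': [1/3 + 1/6*1/6, 1/3 + 1/6*1/3) = [13/36, 7/18) <- contains code 953/2592
  'd': [1/3 + 1/6*1/3, 1/3 + 1/6*1/2) = [7/18, 5/12)
  'e': [1/3 + 1/6*1/2, 1/3 + 1/6*1/1) = [5/12, 1/2)
  emit 'a', narrow to [13/36, 7/18)
Step 3: interval [13/36, 7/18), width = 7/18 - 13/36 = 1/36
  'f': [13/36 + 1/36*0/1, 13/36 + 1/36*1/6) = [13/36, 79/216)
  'a': [13/36 + 1/36*1/6, 13/36 + 1/36*1/3) = [79/216, 10/27) <- contains code 953/2592
  'd': [13/36 + 1/36*1/3, 13/36 + 1/36*1/2) = [10/27, 3/8)
  'e': [13/36 + 1/36*1/2, 13/36 + 1/36*1/1) = [3/8, 7/18)
  emit 'a', narrow to [79/216, 10/27)
Step 4: interval [79/216, 10/27), width = 10/27 - 79/216 = 1/216
  'f': [79/216 + 1/216*0/1, 79/216 + 1/216*1/6) = [79/216, 475/1296)
  'a': [79/216 + 1/216*1/6, 79/216 + 1/216*1/3) = [475/1296, 119/324)
  'd': [79/216 + 1/216*1/3, 79/216 + 1/216*1/2) = [119/324, 53/144) <- contains code 953/2592
  'e': [79/216 + 1/216*1/2, 79/216 + 1/216*1/1) = [53/144, 10/27)
  emit 'd', narrow to [119/324, 53/144)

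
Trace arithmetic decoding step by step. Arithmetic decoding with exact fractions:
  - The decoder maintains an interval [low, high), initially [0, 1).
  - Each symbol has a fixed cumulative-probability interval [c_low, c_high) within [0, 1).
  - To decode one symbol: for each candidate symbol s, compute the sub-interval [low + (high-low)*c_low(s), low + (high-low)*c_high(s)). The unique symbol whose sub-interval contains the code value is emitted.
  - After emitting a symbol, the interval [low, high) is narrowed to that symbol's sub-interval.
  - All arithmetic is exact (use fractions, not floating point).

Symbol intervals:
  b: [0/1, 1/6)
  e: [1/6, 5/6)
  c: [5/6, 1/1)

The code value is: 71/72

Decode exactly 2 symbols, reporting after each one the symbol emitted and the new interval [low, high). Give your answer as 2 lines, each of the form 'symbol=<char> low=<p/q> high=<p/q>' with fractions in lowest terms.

Answer: symbol=c low=5/6 high=1/1
symbol=c low=35/36 high=1/1

Derivation:
Step 1: interval [0/1, 1/1), width = 1/1 - 0/1 = 1/1
  'b': [0/1 + 1/1*0/1, 0/1 + 1/1*1/6) = [0/1, 1/6)
  'e': [0/1 + 1/1*1/6, 0/1 + 1/1*5/6) = [1/6, 5/6)
  'c': [0/1 + 1/1*5/6, 0/1 + 1/1*1/1) = [5/6, 1/1) <- contains code 71/72
  emit 'c', narrow to [5/6, 1/1)
Step 2: interval [5/6, 1/1), width = 1/1 - 5/6 = 1/6
  'b': [5/6 + 1/6*0/1, 5/6 + 1/6*1/6) = [5/6, 31/36)
  'e': [5/6 + 1/6*1/6, 5/6 + 1/6*5/6) = [31/36, 35/36)
  'c': [5/6 + 1/6*5/6, 5/6 + 1/6*1/1) = [35/36, 1/1) <- contains code 71/72
  emit 'c', narrow to [35/36, 1/1)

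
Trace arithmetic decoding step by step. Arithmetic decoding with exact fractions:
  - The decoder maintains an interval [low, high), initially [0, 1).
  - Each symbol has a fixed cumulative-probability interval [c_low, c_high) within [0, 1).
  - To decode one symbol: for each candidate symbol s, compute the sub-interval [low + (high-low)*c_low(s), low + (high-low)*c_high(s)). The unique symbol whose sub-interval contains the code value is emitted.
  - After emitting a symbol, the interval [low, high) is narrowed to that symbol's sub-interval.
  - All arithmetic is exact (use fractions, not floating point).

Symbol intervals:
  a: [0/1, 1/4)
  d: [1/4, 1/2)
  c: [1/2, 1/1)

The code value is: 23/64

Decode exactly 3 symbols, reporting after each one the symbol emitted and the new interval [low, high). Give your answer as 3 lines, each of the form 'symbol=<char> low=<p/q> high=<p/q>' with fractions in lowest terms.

Step 1: interval [0/1, 1/1), width = 1/1 - 0/1 = 1/1
  'a': [0/1 + 1/1*0/1, 0/1 + 1/1*1/4) = [0/1, 1/4)
  'd': [0/1 + 1/1*1/4, 0/1 + 1/1*1/2) = [1/4, 1/2) <- contains code 23/64
  'c': [0/1 + 1/1*1/2, 0/1 + 1/1*1/1) = [1/2, 1/1)
  emit 'd', narrow to [1/4, 1/2)
Step 2: interval [1/4, 1/2), width = 1/2 - 1/4 = 1/4
  'a': [1/4 + 1/4*0/1, 1/4 + 1/4*1/4) = [1/4, 5/16)
  'd': [1/4 + 1/4*1/4, 1/4 + 1/4*1/2) = [5/16, 3/8) <- contains code 23/64
  'c': [1/4 + 1/4*1/2, 1/4 + 1/4*1/1) = [3/8, 1/2)
  emit 'd', narrow to [5/16, 3/8)
Step 3: interval [5/16, 3/8), width = 3/8 - 5/16 = 1/16
  'a': [5/16 + 1/16*0/1, 5/16 + 1/16*1/4) = [5/16, 21/64)
  'd': [5/16 + 1/16*1/4, 5/16 + 1/16*1/2) = [21/64, 11/32)
  'c': [5/16 + 1/16*1/2, 5/16 + 1/16*1/1) = [11/32, 3/8) <- contains code 23/64
  emit 'c', narrow to [11/32, 3/8)

Answer: symbol=d low=1/4 high=1/2
symbol=d low=5/16 high=3/8
symbol=c low=11/32 high=3/8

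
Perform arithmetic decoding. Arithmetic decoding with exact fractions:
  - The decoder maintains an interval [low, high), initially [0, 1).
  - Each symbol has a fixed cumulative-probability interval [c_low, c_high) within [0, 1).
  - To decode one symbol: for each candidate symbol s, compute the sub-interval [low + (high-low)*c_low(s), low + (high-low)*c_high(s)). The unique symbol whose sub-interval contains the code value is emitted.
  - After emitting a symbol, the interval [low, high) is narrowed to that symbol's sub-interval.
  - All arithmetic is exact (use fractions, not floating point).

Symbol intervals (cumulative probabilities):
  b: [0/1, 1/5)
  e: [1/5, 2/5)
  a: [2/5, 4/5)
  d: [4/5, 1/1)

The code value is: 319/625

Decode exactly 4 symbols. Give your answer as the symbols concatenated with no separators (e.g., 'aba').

Answer: aeed

Derivation:
Step 1: interval [0/1, 1/1), width = 1/1 - 0/1 = 1/1
  'b': [0/1 + 1/1*0/1, 0/1 + 1/1*1/5) = [0/1, 1/5)
  'e': [0/1 + 1/1*1/5, 0/1 + 1/1*2/5) = [1/5, 2/5)
  'a': [0/1 + 1/1*2/5, 0/1 + 1/1*4/5) = [2/5, 4/5) <- contains code 319/625
  'd': [0/1 + 1/1*4/5, 0/1 + 1/1*1/1) = [4/5, 1/1)
  emit 'a', narrow to [2/5, 4/5)
Step 2: interval [2/5, 4/5), width = 4/5 - 2/5 = 2/5
  'b': [2/5 + 2/5*0/1, 2/5 + 2/5*1/5) = [2/5, 12/25)
  'e': [2/5 + 2/5*1/5, 2/5 + 2/5*2/5) = [12/25, 14/25) <- contains code 319/625
  'a': [2/5 + 2/5*2/5, 2/5 + 2/5*4/5) = [14/25, 18/25)
  'd': [2/5 + 2/5*4/5, 2/5 + 2/5*1/1) = [18/25, 4/5)
  emit 'e', narrow to [12/25, 14/25)
Step 3: interval [12/25, 14/25), width = 14/25 - 12/25 = 2/25
  'b': [12/25 + 2/25*0/1, 12/25 + 2/25*1/5) = [12/25, 62/125)
  'e': [12/25 + 2/25*1/5, 12/25 + 2/25*2/5) = [62/125, 64/125) <- contains code 319/625
  'a': [12/25 + 2/25*2/5, 12/25 + 2/25*4/5) = [64/125, 68/125)
  'd': [12/25 + 2/25*4/5, 12/25 + 2/25*1/1) = [68/125, 14/25)
  emit 'e', narrow to [62/125, 64/125)
Step 4: interval [62/125, 64/125), width = 64/125 - 62/125 = 2/125
  'b': [62/125 + 2/125*0/1, 62/125 + 2/125*1/5) = [62/125, 312/625)
  'e': [62/125 + 2/125*1/5, 62/125 + 2/125*2/5) = [312/625, 314/625)
  'a': [62/125 + 2/125*2/5, 62/125 + 2/125*4/5) = [314/625, 318/625)
  'd': [62/125 + 2/125*4/5, 62/125 + 2/125*1/1) = [318/625, 64/125) <- contains code 319/625
  emit 'd', narrow to [318/625, 64/125)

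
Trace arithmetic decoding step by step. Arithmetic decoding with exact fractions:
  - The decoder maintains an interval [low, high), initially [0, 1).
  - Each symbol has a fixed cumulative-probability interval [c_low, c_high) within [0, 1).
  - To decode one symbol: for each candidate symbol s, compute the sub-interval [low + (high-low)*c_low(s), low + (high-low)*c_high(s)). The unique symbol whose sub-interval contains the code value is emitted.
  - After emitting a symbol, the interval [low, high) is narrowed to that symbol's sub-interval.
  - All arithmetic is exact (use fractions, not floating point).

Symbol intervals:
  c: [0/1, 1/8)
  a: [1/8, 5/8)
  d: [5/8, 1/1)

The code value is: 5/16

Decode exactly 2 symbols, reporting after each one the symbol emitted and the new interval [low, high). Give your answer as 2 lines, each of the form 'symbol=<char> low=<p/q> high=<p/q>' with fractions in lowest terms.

Step 1: interval [0/1, 1/1), width = 1/1 - 0/1 = 1/1
  'c': [0/1 + 1/1*0/1, 0/1 + 1/1*1/8) = [0/1, 1/8)
  'a': [0/1 + 1/1*1/8, 0/1 + 1/1*5/8) = [1/8, 5/8) <- contains code 5/16
  'd': [0/1 + 1/1*5/8, 0/1 + 1/1*1/1) = [5/8, 1/1)
  emit 'a', narrow to [1/8, 5/8)
Step 2: interval [1/8, 5/8), width = 5/8 - 1/8 = 1/2
  'c': [1/8 + 1/2*0/1, 1/8 + 1/2*1/8) = [1/8, 3/16)
  'a': [1/8 + 1/2*1/8, 1/8 + 1/2*5/8) = [3/16, 7/16) <- contains code 5/16
  'd': [1/8 + 1/2*5/8, 1/8 + 1/2*1/1) = [7/16, 5/8)
  emit 'a', narrow to [3/16, 7/16)

Answer: symbol=a low=1/8 high=5/8
symbol=a low=3/16 high=7/16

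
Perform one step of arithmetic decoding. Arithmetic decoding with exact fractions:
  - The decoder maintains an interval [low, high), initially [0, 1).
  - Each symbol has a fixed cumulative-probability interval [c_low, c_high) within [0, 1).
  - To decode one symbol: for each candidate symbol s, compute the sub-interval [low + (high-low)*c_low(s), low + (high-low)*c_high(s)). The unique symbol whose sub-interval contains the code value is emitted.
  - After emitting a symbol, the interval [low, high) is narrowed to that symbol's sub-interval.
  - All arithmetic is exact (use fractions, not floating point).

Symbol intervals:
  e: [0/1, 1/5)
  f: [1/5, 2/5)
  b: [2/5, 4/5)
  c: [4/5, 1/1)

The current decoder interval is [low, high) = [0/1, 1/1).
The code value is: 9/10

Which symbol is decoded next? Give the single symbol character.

Answer: c

Derivation:
Interval width = high − low = 1/1 − 0/1 = 1/1
Scaled code = (code − low) / width = (9/10 − 0/1) / 1/1 = 9/10
  e: [0/1, 1/5) 
  f: [1/5, 2/5) 
  b: [2/5, 4/5) 
  c: [4/5, 1/1) ← scaled code falls here ✓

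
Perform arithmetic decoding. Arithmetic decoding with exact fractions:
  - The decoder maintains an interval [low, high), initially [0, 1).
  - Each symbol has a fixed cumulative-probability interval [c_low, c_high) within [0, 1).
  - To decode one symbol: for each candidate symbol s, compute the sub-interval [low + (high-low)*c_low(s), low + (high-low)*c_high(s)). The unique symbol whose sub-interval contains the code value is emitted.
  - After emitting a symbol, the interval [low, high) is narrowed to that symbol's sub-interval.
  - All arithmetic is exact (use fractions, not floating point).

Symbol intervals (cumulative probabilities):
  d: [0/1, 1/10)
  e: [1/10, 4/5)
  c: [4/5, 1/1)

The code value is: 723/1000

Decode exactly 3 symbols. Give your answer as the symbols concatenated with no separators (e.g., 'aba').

Answer: ece

Derivation:
Step 1: interval [0/1, 1/1), width = 1/1 - 0/1 = 1/1
  'd': [0/1 + 1/1*0/1, 0/1 + 1/1*1/10) = [0/1, 1/10)
  'e': [0/1 + 1/1*1/10, 0/1 + 1/1*4/5) = [1/10, 4/5) <- contains code 723/1000
  'c': [0/1 + 1/1*4/5, 0/1 + 1/1*1/1) = [4/5, 1/1)
  emit 'e', narrow to [1/10, 4/5)
Step 2: interval [1/10, 4/5), width = 4/5 - 1/10 = 7/10
  'd': [1/10 + 7/10*0/1, 1/10 + 7/10*1/10) = [1/10, 17/100)
  'e': [1/10 + 7/10*1/10, 1/10 + 7/10*4/5) = [17/100, 33/50)
  'c': [1/10 + 7/10*4/5, 1/10 + 7/10*1/1) = [33/50, 4/5) <- contains code 723/1000
  emit 'c', narrow to [33/50, 4/5)
Step 3: interval [33/50, 4/5), width = 4/5 - 33/50 = 7/50
  'd': [33/50 + 7/50*0/1, 33/50 + 7/50*1/10) = [33/50, 337/500)
  'e': [33/50 + 7/50*1/10, 33/50 + 7/50*4/5) = [337/500, 193/250) <- contains code 723/1000
  'c': [33/50 + 7/50*4/5, 33/50 + 7/50*1/1) = [193/250, 4/5)
  emit 'e', narrow to [337/500, 193/250)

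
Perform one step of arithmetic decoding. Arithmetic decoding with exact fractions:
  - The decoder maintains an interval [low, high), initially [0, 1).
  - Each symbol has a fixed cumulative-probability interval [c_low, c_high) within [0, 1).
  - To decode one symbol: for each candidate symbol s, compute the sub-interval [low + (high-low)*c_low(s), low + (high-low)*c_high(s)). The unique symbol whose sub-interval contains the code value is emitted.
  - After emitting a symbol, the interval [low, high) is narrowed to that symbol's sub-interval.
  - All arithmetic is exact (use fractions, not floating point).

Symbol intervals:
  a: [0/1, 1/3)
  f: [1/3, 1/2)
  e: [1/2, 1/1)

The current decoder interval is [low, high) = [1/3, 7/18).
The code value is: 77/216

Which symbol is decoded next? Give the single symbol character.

Interval width = high − low = 7/18 − 1/3 = 1/18
Scaled code = (code − low) / width = (77/216 − 1/3) / 1/18 = 5/12
  a: [0/1, 1/3) 
  f: [1/3, 1/2) ← scaled code falls here ✓
  e: [1/2, 1/1) 

Answer: f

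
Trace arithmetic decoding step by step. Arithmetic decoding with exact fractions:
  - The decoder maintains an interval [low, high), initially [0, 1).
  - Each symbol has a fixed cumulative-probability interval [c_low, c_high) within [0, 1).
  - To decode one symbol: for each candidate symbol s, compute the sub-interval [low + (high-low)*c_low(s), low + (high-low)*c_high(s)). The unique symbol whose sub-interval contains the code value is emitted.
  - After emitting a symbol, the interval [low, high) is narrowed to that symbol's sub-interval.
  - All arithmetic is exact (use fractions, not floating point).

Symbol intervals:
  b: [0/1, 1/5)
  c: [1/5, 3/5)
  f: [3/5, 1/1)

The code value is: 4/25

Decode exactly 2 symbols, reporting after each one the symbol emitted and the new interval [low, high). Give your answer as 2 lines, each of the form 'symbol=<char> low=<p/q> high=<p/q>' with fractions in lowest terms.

Step 1: interval [0/1, 1/1), width = 1/1 - 0/1 = 1/1
  'b': [0/1 + 1/1*0/1, 0/1 + 1/1*1/5) = [0/1, 1/5) <- contains code 4/25
  'c': [0/1 + 1/1*1/5, 0/1 + 1/1*3/5) = [1/5, 3/5)
  'f': [0/1 + 1/1*3/5, 0/1 + 1/1*1/1) = [3/5, 1/1)
  emit 'b', narrow to [0/1, 1/5)
Step 2: interval [0/1, 1/5), width = 1/5 - 0/1 = 1/5
  'b': [0/1 + 1/5*0/1, 0/1 + 1/5*1/5) = [0/1, 1/25)
  'c': [0/1 + 1/5*1/5, 0/1 + 1/5*3/5) = [1/25, 3/25)
  'f': [0/1 + 1/5*3/5, 0/1 + 1/5*1/1) = [3/25, 1/5) <- contains code 4/25
  emit 'f', narrow to [3/25, 1/5)

Answer: symbol=b low=0/1 high=1/5
symbol=f low=3/25 high=1/5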